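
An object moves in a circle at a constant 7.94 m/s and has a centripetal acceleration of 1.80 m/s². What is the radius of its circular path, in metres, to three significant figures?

a_c = v²/r ⇒ r = v²/a_c = (7.94)²/1.80 = 63.04/1.80 = 35.02 m.

35.0 m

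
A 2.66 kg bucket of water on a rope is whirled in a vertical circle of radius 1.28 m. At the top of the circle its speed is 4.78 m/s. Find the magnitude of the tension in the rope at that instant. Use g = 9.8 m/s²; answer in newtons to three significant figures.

At the top, both T and the weight mg point inward (toward the centre), so T + mg = mv²/r.
T = m(v²/r − g) = 2.66 × ((4.78)²/1.28 − 9.8) = 2.66 × (17.85 − 9.8) = 2.66 × 8.050 = 21.41 N.

21.4 N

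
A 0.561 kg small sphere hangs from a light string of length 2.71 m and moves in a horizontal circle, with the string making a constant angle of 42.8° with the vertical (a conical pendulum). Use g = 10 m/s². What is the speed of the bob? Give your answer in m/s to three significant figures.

4.13 m/s

The radius of the circle is r = L sinθ = 2.71 × sin 42.8° = 1.841 m.
Horizontally T sinθ = mv²/r and vertically T cosθ = mg, so tanθ = v²/(rg).
v = √(r g tanθ) = √(1.841 × 10.0 × 0.9260) = √17.05 = 4.129 m/s.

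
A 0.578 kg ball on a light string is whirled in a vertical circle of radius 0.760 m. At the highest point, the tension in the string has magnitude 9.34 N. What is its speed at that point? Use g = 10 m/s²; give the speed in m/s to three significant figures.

At the top, T + mg = mv²/r, so v = √(r(T/m + g)) = √(0.760 × (9.34/0.578 + 10.0)) = √(0.760 × 26.16) = √19.88 = 4.459 m/s.

4.46 m/s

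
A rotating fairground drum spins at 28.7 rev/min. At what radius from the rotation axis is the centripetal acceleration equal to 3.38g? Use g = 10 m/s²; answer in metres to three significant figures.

ω = 28.7 rev/min × 2π/60 = 3.005 rad/s.
a_c = ω²r = 3.38g ⇒ r = 3.38 × 10.0 / (3.005)² = 33.80/9.033 = 3.742 m.

3.74 m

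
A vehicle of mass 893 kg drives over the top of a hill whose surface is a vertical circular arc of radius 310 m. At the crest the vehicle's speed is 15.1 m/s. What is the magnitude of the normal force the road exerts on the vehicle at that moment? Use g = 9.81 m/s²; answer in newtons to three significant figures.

At the crest the centripetal acceleration points downward (toward the centre of the arc), so mg − N = mv²/r.
N = m(g − v²/r) = 893 × (9.81 − (15.1)²/310) = 893 × (9.81 − 0.7355) = 893 × 9.074 = 8104 N.

8100 N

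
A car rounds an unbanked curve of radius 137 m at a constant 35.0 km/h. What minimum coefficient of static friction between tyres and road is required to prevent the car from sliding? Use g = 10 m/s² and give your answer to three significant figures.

0.0690

v = 35.0/3.6 = 9.722 m/s.
Friction provides the centripetal force: μ_s m g = m v²/r, so μ_s = v²/(g r) = (9.722)²/(10.0 × 137) = 94.52/1370 = 0.06899.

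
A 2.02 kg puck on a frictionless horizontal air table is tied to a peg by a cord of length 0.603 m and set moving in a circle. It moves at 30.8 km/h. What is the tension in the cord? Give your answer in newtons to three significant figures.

245 N

v = 30.8 km/h = 30.8/3.6 = 8.556 m/s.
The tension is the only horizontal force, so it supplies the full centripetal force: T = m v²/r = 2.02 × (8.556)²/0.603 = 2.02 × 73.20/0.603 = 245.2 N.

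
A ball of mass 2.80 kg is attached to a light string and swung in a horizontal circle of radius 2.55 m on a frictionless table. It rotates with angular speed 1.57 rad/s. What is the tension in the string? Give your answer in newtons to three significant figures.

v = ωr = 1.57 × 2.55 = 4.004 m/s.
The tension is the only horizontal force, so it supplies the full centripetal force: T = m v²/r = 2.80 × (4.004)²/2.55 = 2.80 × 16.03/2.55 = 17.60 N.

17.6 N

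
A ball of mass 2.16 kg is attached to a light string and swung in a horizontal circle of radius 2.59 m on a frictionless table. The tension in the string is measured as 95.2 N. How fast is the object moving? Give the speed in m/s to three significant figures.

10.7 m/s

T = m v²/r ⇒ v = √(T r / m) = √(95.2 × 2.59 / 2.16) = √114.2 = 10.68 m/s.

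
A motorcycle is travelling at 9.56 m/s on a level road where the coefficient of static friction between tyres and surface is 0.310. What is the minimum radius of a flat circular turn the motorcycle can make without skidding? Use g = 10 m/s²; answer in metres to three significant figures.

At the limit, μ_s m g = m v²/r, so r_min = v²/(μ_s g) = (9.56)²/(0.310 × 10.0) = 91.39/3.100 = 29.48 m.

29.5 m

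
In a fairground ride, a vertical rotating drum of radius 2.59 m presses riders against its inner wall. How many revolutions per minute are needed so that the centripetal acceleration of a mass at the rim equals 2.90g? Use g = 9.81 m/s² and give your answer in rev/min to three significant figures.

31.6 rev/min

Require ω²r = 2.90g, so ω = √(2.90 × 9.81/2.59) = 3.314 rad/s.
In rev/min: ω × 60/(2π) = 3.314 × 60/(2π) = 31.65 rev/min.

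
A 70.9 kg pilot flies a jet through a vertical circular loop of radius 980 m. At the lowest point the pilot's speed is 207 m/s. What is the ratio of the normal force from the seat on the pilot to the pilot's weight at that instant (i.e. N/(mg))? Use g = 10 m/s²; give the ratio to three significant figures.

At the bottom, N − mg = mv²/r, so N = m(v²/r + g) and N/(mg) = v²/(rg) + 1 = (207)²/(980 × 10.0) + 1 = 4.372 + 1 = 5.372.

5.37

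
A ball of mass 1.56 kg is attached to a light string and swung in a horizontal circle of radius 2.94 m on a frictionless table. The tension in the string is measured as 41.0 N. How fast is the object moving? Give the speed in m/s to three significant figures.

8.79 m/s

T = m v²/r ⇒ v = √(T r / m) = √(41.0 × 2.94 / 1.56) = √77.27 = 8.790 m/s.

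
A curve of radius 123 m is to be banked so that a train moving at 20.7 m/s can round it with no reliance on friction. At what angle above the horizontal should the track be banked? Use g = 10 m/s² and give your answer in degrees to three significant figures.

19.2°

With no friction, the horizontal component of the normal force provides the centripetal force: N sinθ = mv²/r, while N cosθ = mg vertically.
Dividing: tanθ = v²/(r g) = (20.7)²/(123 × 10.0) = 428.5/1230 = 0.3484.
θ = arctan(0.3484) = 19.21°.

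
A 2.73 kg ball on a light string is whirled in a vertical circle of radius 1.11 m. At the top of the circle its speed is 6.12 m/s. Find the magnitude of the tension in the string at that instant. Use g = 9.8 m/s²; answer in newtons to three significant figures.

At the top, both T and the weight mg point inward (toward the centre), so T + mg = mv²/r.
T = m(v²/r − g) = 2.73 × ((6.12)²/1.11 − 9.8) = 2.73 × (33.74 − 9.8) = 2.73 × 23.94 = 65.36 N.

65.4 N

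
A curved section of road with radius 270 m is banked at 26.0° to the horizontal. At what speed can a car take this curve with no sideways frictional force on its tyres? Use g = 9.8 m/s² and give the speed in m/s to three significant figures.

35.9 m/s

On a frictionless banked curve, N sinθ = mv²/r and N cosθ = mg, so tanθ = v²/(rg).
v = √(r g tanθ) = √(270 × 9.8 × tan 26.0°) = √(270 × 9.8 × 0.4877) = √1291 = 35.92 m/s.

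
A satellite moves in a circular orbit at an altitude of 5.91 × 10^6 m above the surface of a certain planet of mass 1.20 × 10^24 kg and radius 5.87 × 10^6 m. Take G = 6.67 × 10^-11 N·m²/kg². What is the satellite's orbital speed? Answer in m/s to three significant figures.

2610 m/s

Orbital radius r = R + h = 5.87 × 10^6 + 5.91 × 10^6 = 1.178 × 10^7 m.
Gravity supplies the centripetal force: G M m / r² = m v² / r, so v = √(GM/r).
v = √(6.67 × 10^-11 × 1.20 × 10^24 / 1.178 × 10^7) = √(6.795 × 10^6) = 2607 m/s.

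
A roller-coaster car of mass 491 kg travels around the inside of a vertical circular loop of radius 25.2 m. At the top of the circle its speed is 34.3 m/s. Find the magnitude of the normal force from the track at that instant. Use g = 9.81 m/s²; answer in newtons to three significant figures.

At the top, both N and the weight mg point inward (toward the centre), so N + mg = mv²/r.
N = m(v²/r − g) = 491 × ((34.3)²/25.2 − 9.81) = 491 × (46.69 − 9.81) = 491 × 36.88 = 18110 N.

18100 N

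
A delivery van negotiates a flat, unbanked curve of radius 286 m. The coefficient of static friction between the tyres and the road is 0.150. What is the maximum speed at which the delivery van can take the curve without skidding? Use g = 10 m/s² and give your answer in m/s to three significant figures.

On a flat curve, static friction is the only horizontal force, so it must supply the full centripetal force: μ_s m g = m v²/r.
Mass cancels: v_max = √(μ_s g r) = √(0.150 × 10.0 × 286) = √429.0 = 20.71 m/s.

20.7 m/s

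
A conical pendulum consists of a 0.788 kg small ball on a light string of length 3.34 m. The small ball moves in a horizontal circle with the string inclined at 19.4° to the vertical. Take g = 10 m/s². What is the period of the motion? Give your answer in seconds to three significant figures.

3.53 s

r = L sinθ = 1.109 m. From T sinθ = mω²r and T cosθ = mg: tanθ = ω²r/g, so ω² = g tanθ / r = g/(L cosθ).
ω = √(g/(L cosθ)) = √(10.0/(3.34 × 0.9432)) = √3.174 = 1.782 rad/s.
Period = 2π/ω = 3.527 s.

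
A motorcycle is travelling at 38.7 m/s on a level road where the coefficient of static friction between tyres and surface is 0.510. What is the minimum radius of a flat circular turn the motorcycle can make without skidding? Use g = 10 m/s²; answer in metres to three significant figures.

294 m

At the limit, μ_s m g = m v²/r, so r_min = v²/(μ_s g) = (38.7)²/(0.510 × 10.0) = 1498/5.100 = 293.7 m.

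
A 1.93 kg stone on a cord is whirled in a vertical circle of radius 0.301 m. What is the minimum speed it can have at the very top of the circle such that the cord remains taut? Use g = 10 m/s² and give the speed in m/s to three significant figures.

1.73 m/s

At the highest point the centre is directly below, so both the weight and T act inward: T + mg = mv²/r.
At minimum speed T → 0, so mg = mv_min²/r ⇒ v_min = √(g r) = √(10.0 × 0.301) = 1.735 m/s.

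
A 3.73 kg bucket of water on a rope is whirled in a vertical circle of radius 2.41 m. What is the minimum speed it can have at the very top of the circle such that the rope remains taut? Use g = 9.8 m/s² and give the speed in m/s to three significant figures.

At the top, both weight mg and T point toward the centre: T + mg = mv²/r.
At minimum speed T → 0, so mg = mv_min²/r ⇒ v_min = √(g r) = √(9.8 × 2.41) = 4.860 m/s.

4.86 m/s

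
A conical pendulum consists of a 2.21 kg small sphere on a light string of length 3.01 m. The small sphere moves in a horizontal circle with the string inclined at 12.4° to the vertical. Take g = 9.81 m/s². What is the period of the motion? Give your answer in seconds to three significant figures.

3.44 s

r = L sinθ = 0.6464 m. From T sinθ = mω²r and T cosθ = mg: tanθ = ω²r/g, so ω² = g tanθ / r = g/(L cosθ).
ω = √(g/(L cosθ)) = √(9.81/(3.01 × 0.9767)) = √3.337 = 1.827 rad/s.
Period = 2π/ω = 3.440 s.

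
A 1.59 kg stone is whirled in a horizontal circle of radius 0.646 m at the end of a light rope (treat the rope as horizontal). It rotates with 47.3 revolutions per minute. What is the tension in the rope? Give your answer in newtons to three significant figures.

25.2 N

ω = 47.3 rev/min × 2π/60 = 4.953 rad/s, so v = ωr = 4.953 × 0.646 = 3.200 m/s.
The tension is the only horizontal force, so it supplies the full centripetal force: T = m v²/r = 1.59 × (3.200)²/0.646 = 1.59 × 10.24/0.646 = 25.20 N.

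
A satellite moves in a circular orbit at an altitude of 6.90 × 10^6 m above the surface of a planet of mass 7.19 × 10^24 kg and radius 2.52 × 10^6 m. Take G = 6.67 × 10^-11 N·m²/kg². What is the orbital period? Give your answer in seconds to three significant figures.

8300 s

r = R + h = 2.52 × 10^6 + 6.90 × 10^6 = 9.420 × 10^6 m. Gravity provides the centripetal force: G M m / r² = m v² / r ⇒ v = √(GM/r) = 7135 m/s.
T = 2πr/v = 2π × 9.420 × 10^6 / 7135 = 8295 s.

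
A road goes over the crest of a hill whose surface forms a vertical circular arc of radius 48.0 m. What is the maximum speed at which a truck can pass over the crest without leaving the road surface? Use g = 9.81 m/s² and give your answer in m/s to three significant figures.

At the crest the centre of the circle is below the truck, so the net downward (centripetal) force is mg − N = mv²/r.
The truck leaves the road when N → 0, giving v_max = √(g r) = √(9.81 × 48.0) = 21.70 m/s.

21.7 m/s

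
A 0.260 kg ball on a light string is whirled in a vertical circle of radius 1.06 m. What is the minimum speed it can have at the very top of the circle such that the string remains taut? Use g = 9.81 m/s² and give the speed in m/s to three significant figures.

At the highest point the centre is directly below, so both the weight and T act inward: T + mg = mv²/r.
At minimum speed T → 0, so mg = mv_min²/r ⇒ v_min = √(g r) = √(9.81 × 1.06) = 3.225 m/s.

3.22 m/s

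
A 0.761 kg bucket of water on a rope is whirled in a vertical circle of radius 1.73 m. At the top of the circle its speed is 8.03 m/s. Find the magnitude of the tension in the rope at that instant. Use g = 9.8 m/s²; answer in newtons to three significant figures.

20.9 N

At the top, both T and the weight mg point inward (toward the centre), so T + mg = mv²/r.
T = m(v²/r − g) = 0.761 × ((8.03)²/1.73 − 9.8) = 0.761 × (37.27 − 9.8) = 0.761 × 27.47 = 20.91 N.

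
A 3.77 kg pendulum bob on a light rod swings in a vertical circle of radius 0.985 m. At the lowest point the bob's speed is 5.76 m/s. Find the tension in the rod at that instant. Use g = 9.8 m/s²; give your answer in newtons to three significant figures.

At the lowest point, T points up (toward the centre) and the weight mg points down (away from the centre), so the net inward force is T − mg = mv²/r.
T = m(v²/r + g) = 3.77 × ((5.76)²/0.985 + 9.8) = 3.77 × (33.68 + 9.8) = 3.77 × 43.48 = 163.9 N.

164 N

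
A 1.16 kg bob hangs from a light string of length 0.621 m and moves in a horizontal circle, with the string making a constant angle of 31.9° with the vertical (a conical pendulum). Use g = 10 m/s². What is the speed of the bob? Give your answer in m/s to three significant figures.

The radius of the circle is r = L sinθ = 0.621 × sin 31.9° = 0.3282 m.
Horizontally T sinθ = mv²/r and vertically T cosθ = mg, so tanθ = v²/(rg).
v = √(r g tanθ) = √(0.3282 × 10.0 × 0.6224) = √2.043 = 1.429 m/s.

1.43 m/s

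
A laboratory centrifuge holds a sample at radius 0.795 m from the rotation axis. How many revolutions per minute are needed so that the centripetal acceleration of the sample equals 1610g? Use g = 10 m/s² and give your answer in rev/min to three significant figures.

1360 rev/min

Require ω²r = 1610g, so ω = √(1610 × 10.0/0.795) = 142.3 rad/s.
In rev/min: ω × 60/(2π) = 142.3 × 60/(2π) = 1359 rev/min.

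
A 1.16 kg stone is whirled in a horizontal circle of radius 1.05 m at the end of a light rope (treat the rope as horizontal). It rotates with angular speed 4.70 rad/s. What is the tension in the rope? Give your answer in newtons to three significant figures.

26.9 N

v = ωr = 4.70 × 1.05 = 4.935 m/s.
The tension is the only horizontal force, so it supplies the full centripetal force: T = m v²/r = 1.16 × (4.935)²/1.05 = 1.16 × 24.35/1.05 = 26.91 N.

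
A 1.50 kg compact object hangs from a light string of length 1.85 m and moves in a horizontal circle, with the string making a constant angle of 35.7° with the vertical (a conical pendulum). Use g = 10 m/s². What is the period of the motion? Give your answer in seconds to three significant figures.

r = L sinθ = 1.080 m. From T sinθ = mω²r and T cosθ = mg: tanθ = ω²r/g, so ω² = g tanθ / r = g/(L cosθ).
ω = √(g/(L cosθ)) = √(10.0/(1.85 × 0.8121)) = √6.656 = 2.580 rad/s.
Period = 2π/ω = 2.435 s.

2.44 s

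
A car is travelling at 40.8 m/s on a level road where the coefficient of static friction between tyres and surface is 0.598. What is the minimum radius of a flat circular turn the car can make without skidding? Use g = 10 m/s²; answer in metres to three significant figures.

At the limit, μ_s m g = m v²/r, so r_min = v²/(μ_s g) = (40.8)²/(0.598 × 10.0) = 1665/5.980 = 278.4 m.

278 m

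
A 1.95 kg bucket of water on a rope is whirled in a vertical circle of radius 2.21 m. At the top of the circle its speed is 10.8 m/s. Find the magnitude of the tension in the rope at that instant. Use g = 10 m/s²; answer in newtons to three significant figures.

At the top, both T and the weight mg point inward (toward the centre), so T + mg = mv²/r.
T = m(v²/r − g) = 1.95 × ((10.8)²/2.21 − 10.0) = 1.95 × (52.78 − 10.0) = 1.95 × 42.78 = 83.42 N.

83.4 N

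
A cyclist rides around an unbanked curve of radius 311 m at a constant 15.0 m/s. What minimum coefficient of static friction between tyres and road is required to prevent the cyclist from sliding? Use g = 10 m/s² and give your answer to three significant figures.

0.0723

Friction provides the centripetal force: μ_s m g = m v²/r, so μ_s = v²/(g r) = (15.00)²/(10.0 × 311) = 225.0/3110 = 0.07235.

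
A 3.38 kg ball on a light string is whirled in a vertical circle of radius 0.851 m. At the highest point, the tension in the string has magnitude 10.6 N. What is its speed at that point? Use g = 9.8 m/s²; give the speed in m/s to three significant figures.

At the top, T + mg = mv²/r, so v = √(r(T/m + g)) = √(0.851 × (10.6/3.38 + 9.8)) = √(0.851 × 12.94) = √11.01 = 3.318 m/s.

3.32 m/s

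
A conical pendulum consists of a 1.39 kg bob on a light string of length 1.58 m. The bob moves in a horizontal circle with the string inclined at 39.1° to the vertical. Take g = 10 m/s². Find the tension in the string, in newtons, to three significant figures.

17.9 N

Vertically the bob has no acceleration, so T cosθ = mg.
T = mg/cosθ = 1.39 × 10.0 / cos 39.1° = 13.90/0.7760 = 17.91 N.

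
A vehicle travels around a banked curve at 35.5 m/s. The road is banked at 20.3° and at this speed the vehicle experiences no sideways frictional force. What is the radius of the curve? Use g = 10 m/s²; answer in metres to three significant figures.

Frictionless banking: tanθ = v²/(rg), so r = v²/(g tanθ).
r = (35.5)²/(10.0 × tan 20.3°) = 1260/(10.0 × 0.3699) = 1260/3.699 = 340.7 m.

341 m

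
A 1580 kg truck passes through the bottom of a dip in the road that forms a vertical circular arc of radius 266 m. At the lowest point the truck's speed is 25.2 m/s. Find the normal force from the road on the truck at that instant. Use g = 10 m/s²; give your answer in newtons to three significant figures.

19600 N

At the lowest point, N points up (toward the centre) and the weight mg points down (away from the centre), so the net inward force is N − mg = mv²/r.
N = m(v²/r + g) = 1580 × ((25.2)²/266 + 10.0) = 1580 × (2.387 + 10.0) = 1580 × 12.39 = 19570 N.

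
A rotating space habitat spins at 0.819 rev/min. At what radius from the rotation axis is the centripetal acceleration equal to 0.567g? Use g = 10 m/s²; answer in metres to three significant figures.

771 m

ω = 0.819 rev/min × 2π/60 = 0.08577 rad/s.
a_c = ω²r = 0.567g ⇒ r = 0.567 × 10.0 / (0.08577)² = 5.670/0.007356 = 770.8 m.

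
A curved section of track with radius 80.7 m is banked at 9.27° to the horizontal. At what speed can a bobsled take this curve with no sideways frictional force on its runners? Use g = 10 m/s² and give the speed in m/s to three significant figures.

On a frictionless banked curve, N sinθ = mv²/r and N cosθ = mg, so tanθ = v²/(rg).
v = √(r g tanθ) = √(80.7 × 10.0 × tan 9.27°) = √(80.7 × 10.0 × 0.1632) = √131.7 = 11.48 m/s.

11.5 m/s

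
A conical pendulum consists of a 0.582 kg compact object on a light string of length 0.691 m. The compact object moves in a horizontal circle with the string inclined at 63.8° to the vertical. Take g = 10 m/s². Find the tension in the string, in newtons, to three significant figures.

13.2 N

Vertically the bob has no acceleration, so T cosθ = mg.
T = mg/cosθ = 0.582 × 10.0 / cos 63.8° = 5.820/0.4415 = 13.18 N.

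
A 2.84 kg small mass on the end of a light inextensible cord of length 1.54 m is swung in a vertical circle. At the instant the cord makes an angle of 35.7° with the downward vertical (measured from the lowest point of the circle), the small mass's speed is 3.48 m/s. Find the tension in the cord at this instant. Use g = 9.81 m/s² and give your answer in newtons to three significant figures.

45.0 N

Take the radial direction toward the centre of the circle as positive. The component of the weight along the string toward the centre is −mg cos φ (φ measured from the bottom), so Newton's second law along the string gives T − mg cos φ = m v²/r.
cos 35.7° = 0.8121, so T = m(v²/r + g cos φ) = 2.84 × ((3.48)²/1.54 + 9.81 × 0.8121) = 2.84 × (7.864 + (7.967)) = 2.84 × 15.83 = 44.96 N.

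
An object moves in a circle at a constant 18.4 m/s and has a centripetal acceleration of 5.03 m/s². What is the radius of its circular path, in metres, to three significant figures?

67.3 m

a_c = v²/r ⇒ r = v²/a_c = (18.4)²/5.03 = 338.6/5.03 = 67.31 m.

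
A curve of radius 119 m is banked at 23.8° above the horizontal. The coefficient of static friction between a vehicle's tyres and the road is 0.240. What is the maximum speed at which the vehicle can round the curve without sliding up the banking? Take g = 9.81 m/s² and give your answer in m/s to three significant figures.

At the maximum speed, friction acts down the slope at its limiting value f = μN. Radially (horizontal, toward centre): N sinθ + μN cosθ = mv²/r. Vertically: N cosθ − μN sinθ = mg.
Dividing: v² = r g (sinθ + μcosθ)/(cosθ − μsinθ).
sinθ + μcosθ = 0.4035 + 0.240×0.9150 = 0.6231; cosθ − μsinθ = 0.9150 − 0.240×0.4035 = 0.8181.
v² = 119 × 9.81 × 0.6231/0.8181 = 889.2 m²/s², so v = 29.82 m/s.

29.8 m/s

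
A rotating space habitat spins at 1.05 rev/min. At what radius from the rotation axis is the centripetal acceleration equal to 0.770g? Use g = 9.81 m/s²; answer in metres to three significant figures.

625 m

ω = 1.05 rev/min × 2π/60 = 0.1100 rad/s.
a_c = ω²r = 0.770g ⇒ r = 0.770 × 9.81 / (0.1100)² = 7.554/0.01209 = 624.8 m.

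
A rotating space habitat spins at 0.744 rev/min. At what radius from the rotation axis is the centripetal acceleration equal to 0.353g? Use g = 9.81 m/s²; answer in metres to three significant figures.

ω = 0.744 rev/min × 2π/60 = 0.07791 rad/s.
a_c = ω²r = 0.353g ⇒ r = 0.353 × 9.81 / (0.07791)² = 3.463/0.006070 = 570.5 m.

570 m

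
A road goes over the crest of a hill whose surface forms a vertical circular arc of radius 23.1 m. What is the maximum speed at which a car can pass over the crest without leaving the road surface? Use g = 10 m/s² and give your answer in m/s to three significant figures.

At the crest the centre of the circle is below the car, so the net downward (centripetal) force is mg − N = mv²/r.
The car leaves the road when N → 0, giving v_max = √(g r) = √(10.0 × 23.1) = 15.20 m/s.

15.2 m/s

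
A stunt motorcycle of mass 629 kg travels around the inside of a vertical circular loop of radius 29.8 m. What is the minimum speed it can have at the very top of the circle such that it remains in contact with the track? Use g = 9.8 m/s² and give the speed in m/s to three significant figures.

At the highest point the centre is directly below, so both the weight and N act inward: N + mg = mv²/r.
At minimum speed N → 0, so mg = mv_min²/r ⇒ v_min = √(g r) = √(9.8 × 29.8) = 17.09 m/s.

17.1 m/s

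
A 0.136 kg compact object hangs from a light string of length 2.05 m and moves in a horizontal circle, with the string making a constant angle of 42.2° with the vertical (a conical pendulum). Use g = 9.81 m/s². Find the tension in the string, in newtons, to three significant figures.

1.80 N

Vertically the bob has no acceleration, so T cosθ = mg.
T = mg/cosθ = 0.136 × 9.81 / cos 42.2° = 1.334/0.7408 = 1.801 N.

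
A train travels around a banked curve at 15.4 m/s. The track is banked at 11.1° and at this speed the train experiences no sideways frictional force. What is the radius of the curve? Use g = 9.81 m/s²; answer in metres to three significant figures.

123 m

Frictionless banking: tanθ = v²/(rg), so r = v²/(g tanθ).
r = (15.4)²/(9.81 × tan 11.1°) = 237.2/(9.81 × 0.1962) = 237.2/1.925 = 123.2 m.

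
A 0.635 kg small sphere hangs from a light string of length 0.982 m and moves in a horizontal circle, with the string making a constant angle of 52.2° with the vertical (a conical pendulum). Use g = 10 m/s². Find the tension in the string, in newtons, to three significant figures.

Vertically the bob has no acceleration, so T cosθ = mg.
T = mg/cosθ = 0.635 × 10.0 / cos 52.2° = 6.350/0.6129 = 10.36 N.

10.4 N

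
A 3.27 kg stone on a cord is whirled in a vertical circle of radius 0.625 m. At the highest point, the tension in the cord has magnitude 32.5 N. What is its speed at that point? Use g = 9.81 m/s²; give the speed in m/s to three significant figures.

At the top, T + mg = mv²/r, so v = √(r(T/m + g)) = √(0.625 × (32.5/3.27 + 9.81)) = √(0.625 × 19.75) = √12.34 = 3.513 m/s.

3.51 m/s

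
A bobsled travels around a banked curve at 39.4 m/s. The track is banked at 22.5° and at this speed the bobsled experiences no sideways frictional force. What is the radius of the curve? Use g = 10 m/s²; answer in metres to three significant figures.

375 m

Frictionless banking: tanθ = v²/(rg), so r = v²/(g tanθ).
r = (39.4)²/(10.0 × tan 22.5°) = 1552/(10.0 × 0.4142) = 1552/4.142 = 374.8 m.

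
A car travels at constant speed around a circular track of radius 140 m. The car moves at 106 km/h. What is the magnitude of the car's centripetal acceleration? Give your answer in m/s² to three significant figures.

6.19 m/s²

v = 106 km/h = 106/3.6 = 29.44 m/s.
a_c = v²/r = (29.44)²/140 = 867.0/140 = 6.193 m/s².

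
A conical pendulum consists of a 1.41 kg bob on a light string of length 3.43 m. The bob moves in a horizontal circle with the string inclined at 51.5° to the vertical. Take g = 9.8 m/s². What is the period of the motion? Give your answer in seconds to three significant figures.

r = L sinθ = 2.684 m. From T sinθ = mω²r and T cosθ = mg: tanθ = ω²r/g, so ω² = g tanθ / r = g/(L cosθ).
ω = √(g/(L cosθ)) = √(9.8/(3.43 × 0.6225)) = √4.590 = 2.142 rad/s.
Period = 2π/ω = 2.933 s.

2.93 s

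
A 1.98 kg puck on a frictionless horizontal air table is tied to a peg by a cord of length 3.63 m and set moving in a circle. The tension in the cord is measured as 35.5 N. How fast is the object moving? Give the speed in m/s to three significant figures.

T = m v²/r ⇒ v = √(T r / m) = √(35.5 × 3.63 / 1.98) = √65.08 = 8.067 m/s.

8.07 m/s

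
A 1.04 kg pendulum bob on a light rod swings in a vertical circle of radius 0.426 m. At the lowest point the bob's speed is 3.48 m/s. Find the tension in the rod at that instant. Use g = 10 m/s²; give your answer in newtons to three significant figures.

At the lowest point, T points up (toward the centre) and the weight mg points down (away from the centre), so the net inward force is T − mg = mv²/r.
T = m(v²/r + g) = 1.04 × ((3.48)²/0.426 + 10.0) = 1.04 × (28.43 + 10.0) = 1.04 × 38.43 = 39.97 N.

40.0 N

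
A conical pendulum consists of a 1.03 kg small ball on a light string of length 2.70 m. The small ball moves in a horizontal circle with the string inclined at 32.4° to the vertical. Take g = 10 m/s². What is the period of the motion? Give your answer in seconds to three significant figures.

3.00 s

r = L sinθ = 1.447 m. From T sinθ = mω²r and T cosθ = mg: tanθ = ω²r/g, so ω² = g tanθ / r = g/(L cosθ).
ω = √(g/(L cosθ)) = √(10.0/(2.70 × 0.8443)) = √4.387 = 2.094 rad/s.
Period = 2π/ω = 3.000 s.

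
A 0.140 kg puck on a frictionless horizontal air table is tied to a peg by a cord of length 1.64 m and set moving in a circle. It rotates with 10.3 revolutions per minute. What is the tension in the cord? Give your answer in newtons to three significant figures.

ω = 10.3 rev/min × 2π/60 = 1.079 rad/s, so v = ωr = 1.079 × 1.64 = 1.769 m/s.
The tension is the only horizontal force, so it supplies the full centripetal force: T = m v²/r = 0.140 × (1.769)²/1.64 = 0.140 × 3.129/1.64 = 0.2671 N.

0.267 N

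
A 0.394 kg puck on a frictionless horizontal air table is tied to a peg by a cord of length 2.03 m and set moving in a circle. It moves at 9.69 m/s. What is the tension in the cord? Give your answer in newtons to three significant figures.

18.2 N

The tension is the only horizontal force, so it supplies the full centripetal force: T = m v²/r = 0.394 × (9.690)²/2.03 = 0.394 × 93.90/2.03 = 18.22 N.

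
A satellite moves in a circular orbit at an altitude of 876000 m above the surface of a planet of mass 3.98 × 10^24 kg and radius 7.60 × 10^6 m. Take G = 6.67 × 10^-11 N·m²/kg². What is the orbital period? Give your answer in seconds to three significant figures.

r = R + h = 7.60 × 10^6 + 876000 = 8.476 × 10^6 m. Gravity provides the centripetal force: G M m / r² = m v² / r ⇒ v = √(GM/r) = 5596 m/s.
T = 2πr/v = 2π × 8.476 × 10^6 / 5596 = 9516 s.

9520 s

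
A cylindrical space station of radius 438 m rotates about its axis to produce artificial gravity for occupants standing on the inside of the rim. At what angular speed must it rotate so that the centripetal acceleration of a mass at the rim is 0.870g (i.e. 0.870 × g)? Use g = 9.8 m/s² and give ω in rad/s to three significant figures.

Centripetal acceleration a_c = ω²r. Setting ω²r = 0.870g:
ω = √(0.870g / r) = √(0.870 × 9.8 / 438) = √0.01947 = 0.1395 rad/s.

0.140 rad/s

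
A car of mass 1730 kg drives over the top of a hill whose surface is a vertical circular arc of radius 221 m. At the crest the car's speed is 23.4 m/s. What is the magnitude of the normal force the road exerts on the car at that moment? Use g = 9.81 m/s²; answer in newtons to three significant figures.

12700 N

At the crest the centripetal acceleration points downward (toward the centre of the arc), so mg − N = mv²/r.
N = m(g − v²/r) = 1730 × (9.81 − (23.4)²/221) = 1730 × (9.81 − 2.478) = 1730 × 7.332 = 12680 N.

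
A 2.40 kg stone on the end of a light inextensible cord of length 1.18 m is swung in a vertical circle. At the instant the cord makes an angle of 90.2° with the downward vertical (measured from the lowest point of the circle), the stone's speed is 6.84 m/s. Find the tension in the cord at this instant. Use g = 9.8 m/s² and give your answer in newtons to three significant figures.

95.1 N

Take the radial direction toward the centre of the circle as positive. The component of the weight along the string toward the centre is −mg cos φ (φ measured from the bottom), so Newton's second law along the string gives T − mg cos φ = m v²/r.
cos 90.2° = -0.003491, so T = m(v²/r + g cos φ) = 2.40 × ((6.84)²/1.18 + 9.8 × -0.003491) = 2.40 × (39.65 + (-0.03421)) = 2.40 × 39.61 = 95.08 N.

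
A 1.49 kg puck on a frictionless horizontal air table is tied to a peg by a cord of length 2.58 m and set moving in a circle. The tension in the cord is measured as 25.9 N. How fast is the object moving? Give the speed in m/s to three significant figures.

T = m v²/r ⇒ v = √(T r / m) = √(25.9 × 2.58 / 1.49) = √44.85 = 6.697 m/s.

6.70 m/s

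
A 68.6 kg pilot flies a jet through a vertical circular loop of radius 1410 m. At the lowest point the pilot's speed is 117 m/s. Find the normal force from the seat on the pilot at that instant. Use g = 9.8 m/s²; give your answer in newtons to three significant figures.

At the lowest point, N points up (toward the centre) and the weight mg points down (away from the centre), so the net inward force is N − mg = mv²/r.
N = m(v²/r + g) = 68.6 × ((117)²/1410 + 9.8) = 68.6 × (9.709 + 9.8) = 68.6 × 19.51 = 1338 N.

1340 N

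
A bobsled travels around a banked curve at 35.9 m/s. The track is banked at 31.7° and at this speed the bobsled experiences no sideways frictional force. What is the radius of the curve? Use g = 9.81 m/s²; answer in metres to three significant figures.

Frictionless banking: tanθ = v²/(rg), so r = v²/(g tanθ).
r = (35.9)²/(9.81 × tan 31.7°) = 1289/(9.81 × 0.6176) = 1289/6.059 = 212.7 m.

213 m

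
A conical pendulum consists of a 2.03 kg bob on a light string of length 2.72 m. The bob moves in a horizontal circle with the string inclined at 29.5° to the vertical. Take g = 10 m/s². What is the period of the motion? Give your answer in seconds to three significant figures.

r = L sinθ = 1.339 m. From T sinθ = mω²r and T cosθ = mg: tanθ = ω²r/g, so ω² = g tanθ / r = g/(L cosθ).
ω = √(g/(L cosθ)) = √(10.0/(2.72 × 0.8704)) = √4.224 = 2.055 rad/s.
Period = 2π/ω = 3.057 s.

3.06 s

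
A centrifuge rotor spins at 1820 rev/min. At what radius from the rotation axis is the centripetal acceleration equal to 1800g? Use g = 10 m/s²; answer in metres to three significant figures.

0.496 m

ω = 1820 rev/min × 2π/60 = 190.6 rad/s.
a_c = ω²r = 1800g ⇒ r = 1800 × 10.0 / (190.6)² = 18000/36320 = 0.4955 m.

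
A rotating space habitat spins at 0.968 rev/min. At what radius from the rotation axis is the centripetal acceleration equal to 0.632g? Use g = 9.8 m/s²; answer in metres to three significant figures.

603 m

ω = 0.968 rev/min × 2π/60 = 0.1014 rad/s.
a_c = ω²r = 0.632g ⇒ r = 0.632 × 9.8 / (0.1014)² = 6.194/0.01028 = 602.7 m.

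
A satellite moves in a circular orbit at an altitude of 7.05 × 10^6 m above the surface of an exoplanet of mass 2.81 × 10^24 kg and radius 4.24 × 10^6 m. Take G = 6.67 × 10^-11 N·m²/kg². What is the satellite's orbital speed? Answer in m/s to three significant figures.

Orbital radius r = R + h = 4.24 × 10^6 + 7.05 × 10^6 = 1.129 × 10^7 m.
Gravity supplies the centripetal force: G M m / r² = m v² / r, so v = √(GM/r).
v = √(6.67 × 10^-11 × 2.81 × 10^24 / 1.129 × 10^7) = √(1.660 × 10^7) = 4074 m/s.

4070 m/s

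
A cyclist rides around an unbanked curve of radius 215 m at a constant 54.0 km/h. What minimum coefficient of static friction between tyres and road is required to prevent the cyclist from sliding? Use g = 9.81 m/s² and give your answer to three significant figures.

0.107

v = 54.0/3.6 = 15.00 m/s.
Friction provides the centripetal force: μ_s m g = m v²/r, so μ_s = v²/(g r) = (15.00)²/(9.81 × 215) = 225.0/2109 = 0.1067.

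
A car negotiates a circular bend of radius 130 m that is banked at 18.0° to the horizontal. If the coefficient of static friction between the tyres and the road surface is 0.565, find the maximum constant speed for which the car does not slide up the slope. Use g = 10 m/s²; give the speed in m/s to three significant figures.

At the maximum speed, friction acts down the slope at its limiting value f = μN. Radially (horizontal, toward centre): N sinθ + μN cosθ = mv²/r. Vertically: N cosθ − μN sinθ = mg.
Dividing: v² = r g (sinθ + μcosθ)/(cosθ − μsinθ).
sinθ + μcosθ = 0.3090 + 0.565×0.9511 = 0.8464; cosθ − μsinθ = 0.9511 − 0.565×0.3090 = 0.7765.
v² = 130 × 10.0 × 0.8464/0.7765 = 1417 m²/s², so v = 37.64 m/s.

37.6 m/s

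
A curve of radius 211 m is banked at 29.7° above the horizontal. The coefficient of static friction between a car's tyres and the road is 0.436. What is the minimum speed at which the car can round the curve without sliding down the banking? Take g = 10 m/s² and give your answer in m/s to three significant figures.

15.1 m/s

At the minimum speed, friction acts up the slope at its limiting value f = μN. Radially (horizontal, toward centre): N sinθ − μN cosθ = mv²/r. Vertically: N cosθ + μN sinθ = mg.
Dividing: v² = r g (sinθ − μcosθ)/(cosθ + μsinθ).
sinθ − μcosθ = 0.4955 − 0.436×0.8686 = 0.1167; cosθ + μsinθ = 0.8686 + 0.436×0.4955 = 1.085.
v² = 211 × 10.0 × 0.1167/1.085 = 227.1 m²/s², so v = 15.07 m/s.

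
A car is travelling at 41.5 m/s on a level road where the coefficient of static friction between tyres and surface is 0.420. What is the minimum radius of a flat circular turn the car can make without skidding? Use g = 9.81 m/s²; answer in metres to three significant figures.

At the limit, μ_s m g = m v²/r, so r_min = v²/(μ_s g) = (41.5)²/(0.420 × 9.81) = 1722/4.120 = 418.0 m.

418 m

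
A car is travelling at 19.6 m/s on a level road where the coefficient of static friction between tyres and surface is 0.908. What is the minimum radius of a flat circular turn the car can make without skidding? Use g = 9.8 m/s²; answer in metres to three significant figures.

43.2 m

At the limit, μ_s m g = m v²/r, so r_min = v²/(μ_s g) = (19.6)²/(0.908 × 9.8) = 384.2/8.898 = 43.17 m.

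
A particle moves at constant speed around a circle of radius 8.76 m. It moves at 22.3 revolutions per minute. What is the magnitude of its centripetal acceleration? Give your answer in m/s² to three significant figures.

47.8 m/s²

ω = 22.3 rev/min × 2π/60 = 2.335 rad/s, so v = ωr = 2.335 × 8.76 = 20.46 m/s.
a_c = v²/r = (20.46)²/8.76 = 418.5/8.76 = 47.77 m/s².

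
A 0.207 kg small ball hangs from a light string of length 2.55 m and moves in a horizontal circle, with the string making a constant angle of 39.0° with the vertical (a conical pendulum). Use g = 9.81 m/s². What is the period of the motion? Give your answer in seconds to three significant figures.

r = L sinθ = 1.605 m. From T sinθ = mω²r and T cosθ = mg: tanθ = ω²r/g, so ω² = g tanθ / r = g/(L cosθ).
ω = √(g/(L cosθ)) = √(9.81/(2.55 × 0.7771)) = √4.950 = 2.225 rad/s.
Period = 2π/ω = 2.824 s.

2.82 s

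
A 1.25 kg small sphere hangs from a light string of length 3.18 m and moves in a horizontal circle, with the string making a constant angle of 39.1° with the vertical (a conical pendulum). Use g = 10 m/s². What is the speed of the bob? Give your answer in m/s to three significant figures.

The radius of the circle is r = L sinθ = 3.18 × sin 39.1° = 2.006 m.
Horizontally T sinθ = mv²/r and vertically T cosθ = mg, so tanθ = v²/(rg).
v = √(r g tanθ) = √(2.006 × 10.0 × 0.8127) = √16.30 = 4.037 m/s.

4.04 m/s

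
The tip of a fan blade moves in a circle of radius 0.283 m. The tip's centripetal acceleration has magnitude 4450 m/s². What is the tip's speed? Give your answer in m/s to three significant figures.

35.5 m/s

a_c = v²/r ⇒ v = √(a_c · r) = √(4450 × 0.283) = √1259 = 35.49 m/s.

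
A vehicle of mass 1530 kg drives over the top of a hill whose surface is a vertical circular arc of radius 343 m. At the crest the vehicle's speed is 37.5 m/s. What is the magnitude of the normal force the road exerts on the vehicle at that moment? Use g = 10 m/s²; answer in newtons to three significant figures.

At the crest the centripetal acceleration points downward (toward the centre of the arc), so mg − N = mv²/r.
N = m(g − v²/r) = 1530 × (10.0 − (37.5)²/343) = 1530 × (10.0 − 4.100) = 1530 × 5.900 = 9027 N.

9030 N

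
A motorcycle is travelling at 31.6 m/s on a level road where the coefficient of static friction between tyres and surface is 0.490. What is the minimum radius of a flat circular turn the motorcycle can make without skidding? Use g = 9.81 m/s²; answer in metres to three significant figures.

208 m

At the limit, μ_s m g = m v²/r, so r_min = v²/(μ_s g) = (31.6)²/(0.490 × 9.81) = 998.6/4.807 = 207.7 m.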